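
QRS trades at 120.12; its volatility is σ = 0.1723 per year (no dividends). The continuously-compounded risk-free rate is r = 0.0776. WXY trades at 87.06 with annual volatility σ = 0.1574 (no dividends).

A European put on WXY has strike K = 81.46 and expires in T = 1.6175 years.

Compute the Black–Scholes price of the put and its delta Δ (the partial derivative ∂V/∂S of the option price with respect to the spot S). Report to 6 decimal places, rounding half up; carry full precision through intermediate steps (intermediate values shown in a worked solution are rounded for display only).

price = 1.420518
Δ = -0.144747

σ√T = 0.1574·√1.6175 = 0.200183
d₁ = (ln(S/K) + (r+σ²/2)T) / (σ√T) = (ln(87.06/81.46) + (0.0776+0.1574²/2)·1.6175) / 0.200183 = (0.066485 + 0.145555) / 0.200183 = 1.059232
d₂ = d₁ − σ√T = 1.059232 − 0.200183 = 0.859049
e^{−rT} = 0.882040
N(−d₁) = 0.144747,  N(−d₂) = 0.195157
Put price V = K·e^{−rT}·N(−d₂) − S·N(−d₁) = 14.022204 − 12.601686 = 1.420518
Δ = −N(−d₁) = -0.144747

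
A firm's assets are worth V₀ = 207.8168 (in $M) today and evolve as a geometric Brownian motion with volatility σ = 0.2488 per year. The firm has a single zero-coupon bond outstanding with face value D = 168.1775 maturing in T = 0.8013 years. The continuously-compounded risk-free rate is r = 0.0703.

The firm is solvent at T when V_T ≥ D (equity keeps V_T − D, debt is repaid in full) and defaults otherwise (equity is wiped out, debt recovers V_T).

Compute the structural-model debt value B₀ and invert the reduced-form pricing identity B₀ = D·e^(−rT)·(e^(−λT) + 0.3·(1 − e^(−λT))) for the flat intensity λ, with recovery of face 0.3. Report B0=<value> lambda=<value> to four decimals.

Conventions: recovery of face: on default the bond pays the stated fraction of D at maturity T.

Work the structural quantities from V₀ = 207.8168 against face 168.1775:
d₁ = [ln(V₀/D) + (r + σ²/2)T] / (σ√T)
   = [ln(207.8168/168.1775) + (0.0703 + 0.5·0.2488²)·0.8013] / (0.2488·√0.8013)
   = [0.211637 + 0.081132] / 0.222714 = 1.314551
d₂ = d₁ − σ√T = 1.314551 − 0.222714 = 1.091837
N(d₁) = 0.905670,  N(d₂) = 0.862548,  e^(−rT) = 0.945226
E₀ = V₀·N(d₁) − D·e^(−rT)·N(d₂)
   = 207.8168·0.905670 − 168.1775·0.945226·0.862548 = 51.097857
B₀ = V₀ − E₀ = 207.8168 − 51.097857 = 156.718943
e^(−λT) = (B₀·e^(rT)/D − 0.3)/(1 − 0.3) = (156.7189·1.057948/168.1775 − 0.3)/0.7 = 0.97980859
λ = −ln(0.97980859)/0.8013 = 0.025456

B0=156.7189 lambda=0.0255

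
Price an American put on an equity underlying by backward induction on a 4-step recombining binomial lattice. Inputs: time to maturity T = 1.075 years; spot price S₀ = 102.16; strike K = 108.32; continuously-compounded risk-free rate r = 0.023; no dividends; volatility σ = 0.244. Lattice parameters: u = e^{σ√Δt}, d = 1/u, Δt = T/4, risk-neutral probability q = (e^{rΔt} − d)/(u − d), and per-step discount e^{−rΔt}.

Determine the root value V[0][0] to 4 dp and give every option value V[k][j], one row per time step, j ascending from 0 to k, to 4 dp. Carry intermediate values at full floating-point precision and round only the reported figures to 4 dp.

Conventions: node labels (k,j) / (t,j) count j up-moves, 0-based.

price = 13.0456
tree:
13.0456
19.8762 6.1813
28.9948 10.7435 1.5648
38.4202 18.2986 3.1047 0.0000
46.7256 28.9948 6.1600 0.0000 0.0000

params: Δt=0.26875 u=1.13484 d=0.88118 q=0.49286 e^(-rΔt)=0.99384
t_4 payoffs: 46.7256 28.9948 6.1600 0.0000 0.0000
k=3: node(3,0) S=69.8998 payoff=38.4202 vs cont=37.7527 → 38.4202 [stop]  node(3,1) S=90.0214 payoff=18.2986 vs cont=17.6311 → 18.2986 [stop]  node(3,2) S=115.9353 payoff=0.0000 vs cont=3.1047 → 3.1047 [wait]  node(3,3) S=149.3089 payoff=0.0000 vs cont=0.0000 → 0.0000 [wait]
k=2: node(2,0) S=79.3252 payoff=28.9948 vs cont=28.3273 → 28.9948 [stop]  node(2,1) S=102.1600 payoff=6.1600 vs cont=10.7435 → 10.7435 [wait]  node(2,2) S=131.5681 payoff=0.0000 vs cont=1.5648 → 1.5648 [wait]
k=1: node(1,0) S=90.0214 payoff=18.2986 vs cont=19.8762 → 19.8762 [wait]  node(1,1) S=115.9353 payoff=0.0000 vs cont=6.1813 → 6.1813 [wait]
k=0: node(0,0) S=102.1600 payoff=6.1600 vs cont=13.0456 → 13.0456 [wait]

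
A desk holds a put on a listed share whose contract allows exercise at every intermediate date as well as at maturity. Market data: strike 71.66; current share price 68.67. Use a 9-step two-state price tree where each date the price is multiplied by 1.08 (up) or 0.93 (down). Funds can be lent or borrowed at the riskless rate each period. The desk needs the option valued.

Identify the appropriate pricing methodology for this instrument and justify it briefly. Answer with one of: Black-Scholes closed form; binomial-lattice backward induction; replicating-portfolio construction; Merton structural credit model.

framework: binomial-lattice backward induction

Key observation: an American put (K = 71.66, S₀ = 68.67) on a 9-date tree has no closed form — the optimal stopping decision is embedded and must be resolved recursively from expiry.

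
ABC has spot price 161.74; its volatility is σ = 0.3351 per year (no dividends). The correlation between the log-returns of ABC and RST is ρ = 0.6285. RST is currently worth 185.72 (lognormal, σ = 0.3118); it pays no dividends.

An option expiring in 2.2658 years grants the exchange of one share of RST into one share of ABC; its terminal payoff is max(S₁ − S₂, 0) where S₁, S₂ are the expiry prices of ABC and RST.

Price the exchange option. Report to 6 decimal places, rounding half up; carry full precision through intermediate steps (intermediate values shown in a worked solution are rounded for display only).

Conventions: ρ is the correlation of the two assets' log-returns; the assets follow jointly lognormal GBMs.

σ_eff = √(σ₁² + σ₂² − 2ρσ₁σ₂) = √(0.3351² + 0.3118² − 2·0.6285·0.3351·0.3118) = 0.279597
d₁ = (ln(S₁/S₂) + (q₂ − q₁ + σ_eff²/2)T) / (σ_eff√T) = (ln(161.74/185.72) + (0.0 − 0.0 + 0.039087)·2.2658) / 0.420866 = -0.118057
d₂ = d₁ − σ_eff√T = -0.118057 − 0.420866 = -0.538923
N(d₁) = 0.453011,  N(d₂) = 0.294970
V = S₁·e^{−q₁T}·N(d₁) − S₂·e^{−q₂T}·N(d₂) = 73.270062 − 54.781858 = 18.488204
Key observation: no risk-free rate is needed — with the second asset as numeraire the exchange option is a call on the ratio S₁/S₂, and r cancels out of the value.

exchange price = 18.488204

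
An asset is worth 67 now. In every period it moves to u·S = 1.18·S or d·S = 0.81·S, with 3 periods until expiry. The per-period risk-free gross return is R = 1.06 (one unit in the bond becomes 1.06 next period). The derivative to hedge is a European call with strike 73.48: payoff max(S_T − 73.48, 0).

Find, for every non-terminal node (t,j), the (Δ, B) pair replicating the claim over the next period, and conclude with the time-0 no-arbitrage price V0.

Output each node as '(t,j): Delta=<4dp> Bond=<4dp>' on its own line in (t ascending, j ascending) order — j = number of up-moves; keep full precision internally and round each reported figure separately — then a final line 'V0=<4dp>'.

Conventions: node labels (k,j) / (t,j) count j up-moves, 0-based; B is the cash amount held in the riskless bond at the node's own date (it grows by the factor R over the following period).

(0,0): Delta=0.5986 Bond=-29.8463
(1,0): Delta=0.0662 Bond=-2.7456
(1,1): Delta=0.7740 Bond=-45.5050
(2,0): Delta=0.0000 Bond=0.0000
(2,1): Delta=0.0880 Bond=-4.3072
(2,2): Delta=1.0000 Bond=-69.3208
V0=10.2580

Under the risk-neutral measure, an up-move has probability p* = (R−d)/(u−d) = 0.6757 and values discount at R = 1.06.
Expiry values: V(3,0)=0.0000, V(3,1)=0.0000, V(3,2)=2.0855, V(3,3)=36.6031
Node (2,0) S=43.9587: V=(p*·0.0000+(1−p*)·0.0000)/1.06=0.0000; Δ=(0.0000−0.0000)/(51.8713−35.6065)=0.0000; B=V−Δ·S=0.0000
Node (2,1) S=64.0386: V=(p*·2.0855+(1−p*)·0.0000)/1.06=1.3294; Δ=(2.0855−0.0000)/(75.5655−51.8713)=0.0880; B=V−Δ·S=-4.3072
Node (2,2) S=93.2908: V=(p*·36.6031+(1−p*)·2.0855)/1.06=23.9700; Δ=(36.6031−2.0855)/(110.0831−75.5655)=1.0000; B=V−Δ·S=-69.3208
Node (1,0) S=54.2700: V=(p*·1.3294+(1−p*)·0.0000)/1.06=0.8474; Δ=(1.3294−0.0000)/(64.0386−43.9587)=0.0662; B=V−Δ·S=-2.7456
Node (1,1) S=79.0600: V=(p*·23.9700+(1−p*)·1.3294)/1.06=15.6860; Δ=(23.9700−1.3294)/(93.2908−64.0386)=0.7740; B=V−Δ·S=-45.5050
Node (0,0) S=67.0000: V=(p*·15.6860+(1−p*)·0.8474)/1.06=10.2580; Δ=(15.6860−0.8474)/(79.0600−54.2700)=0.5986; B=V−Δ·S=-29.8463
Check: Δ(0,0)·S0 + B(0,0) = 10.2580 = V0.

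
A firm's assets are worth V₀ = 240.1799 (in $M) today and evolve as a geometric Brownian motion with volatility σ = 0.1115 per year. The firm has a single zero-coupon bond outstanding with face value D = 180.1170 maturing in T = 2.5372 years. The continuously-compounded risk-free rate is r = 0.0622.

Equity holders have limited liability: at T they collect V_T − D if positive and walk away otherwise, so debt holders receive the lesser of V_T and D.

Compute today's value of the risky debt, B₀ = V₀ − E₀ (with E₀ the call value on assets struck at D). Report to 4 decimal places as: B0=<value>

Apply the equity-as-call identities (strike 180.1170, horizon 2.5372 years):
d₁ = [ln(V₀/D) + (r + σ²/2)T] / (σ√T)
   = [ln(240.1799/180.1170) + (0.0622 + 0.5·0.1115²)·2.5372] / (0.1115·√2.5372)
   = [0.287782 + 0.173585] / 0.177604 = 2.597732
d₂ = d₁ − σ√T = 2.597732 − 0.177604 = 2.420128
N(d₁) = 0.995308,  N(d₂) = 0.992242,  e^(−rT) = 0.854009
E₀ = V₀·N(d₁) − D·e^(−rT)·N(d₂)
   = 240.1799·0.995308 − 180.1170·0.854009·0.992242 = 86.424735
B₀ = V₀ − E₀ = 240.1799 − 86.424735 = 153.755165

B0=153.7552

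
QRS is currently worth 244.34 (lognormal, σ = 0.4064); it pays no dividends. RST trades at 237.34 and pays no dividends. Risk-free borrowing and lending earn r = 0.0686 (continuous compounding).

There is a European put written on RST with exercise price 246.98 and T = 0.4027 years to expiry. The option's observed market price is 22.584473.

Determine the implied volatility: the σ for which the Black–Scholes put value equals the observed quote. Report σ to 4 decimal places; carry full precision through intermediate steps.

sigma = 0.3497

At σ = 0.3497 the Black–Scholes value reproduces the quote:
σ√T = 0.3497·√0.4027 = 0.221915
d₁ = (ln(S/K) + (r+σ²/2)T) / (σ√T) = (ln(237.34/246.98) + (0.0686+0.3497²/2)·0.4027) / 0.221915 = (-0.039814 + 0.052248) / 0.221915 = 0.056034
d₂ = d₁ − σ√T = 0.056034 − 0.221915 = -0.165881
e^{−rT} = 0.972753
N(−d₁) = 0.477658,  N(−d₂) = 0.565875
V = K·e^{−rT}·N(−d₂) − S·N(−d₁) = 135.951713 − 113.367240 = 22.584473 (matching the quote); vega is positive throughout, so no other σ reproduces this price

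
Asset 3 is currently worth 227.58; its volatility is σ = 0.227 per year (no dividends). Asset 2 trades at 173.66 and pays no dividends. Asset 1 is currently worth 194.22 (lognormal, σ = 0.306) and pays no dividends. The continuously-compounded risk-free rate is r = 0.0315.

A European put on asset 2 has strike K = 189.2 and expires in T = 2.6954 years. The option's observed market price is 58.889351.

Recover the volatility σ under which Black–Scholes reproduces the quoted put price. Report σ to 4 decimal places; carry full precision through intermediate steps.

At σ = 0.5335 the Black–Scholes value reproduces the quote:
σ√T = 0.5335·√2.6954 = 0.875883
d₁ = (ln(S/K) + (r+σ²/2)T) / (σ√T) = (ln(173.66/189.2) + (0.0315+0.5335²/2)·2.6954) / 0.875883 = (-0.085705 + 0.468491) / 0.875883 = 0.437028
d₂ = d₁ − σ√T = 0.437028 − 0.875883 = -0.438855
e^{−rT} = 0.918599
N(−d₁) = 0.331046,  N(−d₂) = 0.669617
V = K·e^{−rT}·N(−d₂) − S·N(−d₁) = 116.378725 − 57.489374 = 58.889351 (matching the quote); vega is positive throughout, so no other σ reproduces this price

sigma = 0.5335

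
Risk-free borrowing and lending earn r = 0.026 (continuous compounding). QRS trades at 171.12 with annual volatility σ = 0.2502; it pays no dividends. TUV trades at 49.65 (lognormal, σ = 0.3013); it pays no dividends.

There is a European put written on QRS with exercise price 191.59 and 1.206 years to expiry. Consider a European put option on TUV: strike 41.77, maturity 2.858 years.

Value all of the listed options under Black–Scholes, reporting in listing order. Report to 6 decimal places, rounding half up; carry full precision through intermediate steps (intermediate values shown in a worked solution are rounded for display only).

price(QRS put K=191.59) = 27.619849
price(TUV put K=41.77) = 4.450587

[QRS put K=191.59]
σ√T = 0.2502·√1.206 = 0.274765
d₁ = (ln(S/K) + (r+σ²/2)T) / (σ√T) = (ln(171.12/191.59) + (0.026+0.2502²/2)·1.206) / 0.274765 = (-0.112993 + 0.069104) / 0.274765 = -0.159732
d₂ = d₁ − σ√T = -0.159732 − 0.274765 = -0.434497
e^{−rT} = 0.969131
N(−d₁) = 0.563454,  N(−d₂) = 0.668036
price = K·e^{−rT}·N(−d₂) − S·N(−d₁) = 124.038097 − 96.418248 = 27.619849
[TUV put K=41.77]
σ√T = 0.3013·√2.858 = 0.509366
d₁ = (ln(S/K) + (r+σ²/2)T) / (σ√T) = (ln(49.65/41.77) + (0.026+0.3013²/2)·2.858) / 0.509366 = (0.172820 + 0.204035) / 0.509366 = 0.739851
d₂ = d₁ − σ√T = 0.739851 − 0.509366 = 0.230484
e^{−rT} = 0.928386
N(−d₁) = 0.229695,  N(−d₂) = 0.408858
price = K·e^{−rT}·N(−d₂) − S·N(−d₁) = 15.854958 − 11.404371 = 4.450587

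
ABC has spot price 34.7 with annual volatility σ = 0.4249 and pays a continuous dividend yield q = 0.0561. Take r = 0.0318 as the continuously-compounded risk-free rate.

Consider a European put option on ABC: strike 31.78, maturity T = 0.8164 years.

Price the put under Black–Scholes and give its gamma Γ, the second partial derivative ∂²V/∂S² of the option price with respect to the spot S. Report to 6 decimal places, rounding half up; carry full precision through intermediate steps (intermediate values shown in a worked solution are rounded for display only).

σ√T = 0.4249·√0.8164 = 0.383918
d₁ = (ln(S/K) + (r−q+σ²/2)T) / (σ√T) = (ln(34.7/31.78) + (0.0318−0.0561+0.4249²/2)·0.8164) / 0.383918 = (0.087903 + 0.053858) / 0.383918 = 0.369247
d₂ = d₁ − σ√T = 0.369247 − 0.383918 = -0.014671
e^{−rT} = 0.974373
e^{−qT} = 0.955233
N(−d₁) = 0.355972,  N(−d₂) = 0.505853
Put price V = K·e^{−rT}·N(−d₂) − S·e^{−qT}·N(−d₁) = 15.664011 − 11.799251 = 3.864760
φ(d₁) = (1/√(2π))·e^{−d₁²/2} = 0.372652
Γ = e^{−qT}·φ(d₁) / (S·σ·√T) = 0.026721

price = 3.864760
Γ = 0.026721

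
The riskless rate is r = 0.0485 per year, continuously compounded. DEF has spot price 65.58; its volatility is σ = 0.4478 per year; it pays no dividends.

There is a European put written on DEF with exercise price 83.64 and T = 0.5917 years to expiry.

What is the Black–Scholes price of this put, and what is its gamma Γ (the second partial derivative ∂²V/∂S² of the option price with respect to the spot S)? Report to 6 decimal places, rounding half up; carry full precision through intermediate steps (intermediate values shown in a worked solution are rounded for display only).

σ√T = 0.4478·√0.5917 = 0.344457
d₁ = (ln(S/K) + (r+σ²/2)T) / (σ√T) = (ln(65.58/83.64) + (0.0485+0.4478²/2)·0.5917) / 0.344457 = (-0.243251 + 0.088023) / 0.344457 = -0.450647
d₂ = d₁ − σ√T = -0.450647 − 0.344457 = -0.795104
e^{−rT} = 0.971710
N(−d₁) = 0.673878,  N(−d₂) = 0.786723
Put price V = K·e^{−rT}·N(−d₂) − S·N(−d₁) = 63.940046 − 44.192914 = 19.747132
φ(d₁) = (1/√(2π))·e^{−d₁²/2} = 0.360422
Γ = φ(d₁) / (S·σ·√T) = 0.015955

price = 19.747132
Γ = 0.015955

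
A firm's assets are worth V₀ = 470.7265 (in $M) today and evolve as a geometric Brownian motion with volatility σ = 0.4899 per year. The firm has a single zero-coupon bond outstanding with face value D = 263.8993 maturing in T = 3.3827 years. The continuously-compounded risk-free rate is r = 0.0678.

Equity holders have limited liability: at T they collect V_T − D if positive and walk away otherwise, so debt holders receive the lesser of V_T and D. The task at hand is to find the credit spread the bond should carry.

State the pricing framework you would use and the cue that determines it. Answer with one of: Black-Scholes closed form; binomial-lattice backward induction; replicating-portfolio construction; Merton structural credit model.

framework: Merton structural credit model

Key observation: the asked-for credit quantity lives on the firm's capital structure — asset value, asset volatility, debt face 263.8993 — which is the structural model's domain.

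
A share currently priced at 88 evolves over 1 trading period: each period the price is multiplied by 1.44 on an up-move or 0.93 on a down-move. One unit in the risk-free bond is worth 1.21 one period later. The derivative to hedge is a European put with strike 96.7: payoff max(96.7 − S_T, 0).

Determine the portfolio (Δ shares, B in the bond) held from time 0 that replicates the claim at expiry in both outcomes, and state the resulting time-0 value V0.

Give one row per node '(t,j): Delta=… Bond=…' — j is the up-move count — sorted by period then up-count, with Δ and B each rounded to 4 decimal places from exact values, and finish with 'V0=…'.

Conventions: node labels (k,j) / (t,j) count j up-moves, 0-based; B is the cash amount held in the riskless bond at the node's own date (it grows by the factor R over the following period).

Arbitrage-free pricing uses the up-move probability p* = (R−d)/(u−d) = 0.5490, discounting each step at R = 1.21.
Terminal payoffs: V(1,0)=14.8600, V(1,1)=0.0000
  t=0,j=0: stock 88.0000 → up 126.7200 (V=0.0000), down 81.8400 (V=14.8600). Price 5.5385; hedge Δ=-0.3311, bond B=34.6757.
As a check, the time-0 holding Δ(0,0)·S0 + B(0,0) comes to 5.5385 — exactly V0.

(0,0): Delta=-0.3311 Bond=34.6757
V0=5.5385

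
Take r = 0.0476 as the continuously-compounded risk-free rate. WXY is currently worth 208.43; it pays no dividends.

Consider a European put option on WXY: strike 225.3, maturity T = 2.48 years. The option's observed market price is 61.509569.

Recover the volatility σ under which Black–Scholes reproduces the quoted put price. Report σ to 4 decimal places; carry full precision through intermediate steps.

sigma = 0.5252

At σ = 0.5252 the Black–Scholes value reproduces the quote:
σ√T = 0.5252·√2.48 = 0.827086
d₁ = (ln(S/K) + (r+σ²/2)T) / (σ√T) = (ln(208.43/225.3) + (0.0476+0.5252²/2)·2.48) / 0.827086 = (-0.077830 + 0.460083) / 0.827086 = 0.462170
d₂ = d₁ − σ√T = 0.462170 − 0.827086 = -0.364916
e^{−rT} = 0.888653
N(−d₁) = 0.321980,  N(−d₂) = 0.642413
V = K·e^{−rT}·N(−d₂) − S·N(−d₁) = 128.619834 − 67.110265 = 61.509569 (the quoted price), and the Black–Scholes price is strictly increasing in σ, so σ is unique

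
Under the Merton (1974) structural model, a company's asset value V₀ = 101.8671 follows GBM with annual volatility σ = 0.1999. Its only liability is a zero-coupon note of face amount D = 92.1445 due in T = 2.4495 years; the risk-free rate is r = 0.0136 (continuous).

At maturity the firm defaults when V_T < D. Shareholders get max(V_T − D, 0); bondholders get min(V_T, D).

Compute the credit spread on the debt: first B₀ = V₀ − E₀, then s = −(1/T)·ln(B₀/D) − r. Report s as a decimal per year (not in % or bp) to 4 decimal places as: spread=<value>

spread=0.0312

Work the structural quantities from V₀ = 101.8671 against face 92.1445:
d₁ = [ln(V₀/D) + (r + σ²/2)T] / (σ√T)
   = [ln(101.8671/92.1445) + (0.0136 + 0.5·0.1999²)·2.4495] / (0.1999·√2.4495)
   = [0.100311 + 0.082254] / 0.312861 = 0.583535
d₂ = d₁ − σ√T = 0.583535 − 0.312861 = 0.270674
N(d₁) = 0.720233,  N(d₂) = 0.606679,  e^(−rT) = 0.967236
E₀ = V₀·N(d₁) − D·e^(−rT)·N(d₂)
   = 101.8671·0.720233 − 92.1445·0.967236·0.606679 = 19.297548
B₀ = V₀ − E₀ = 101.8671 − 19.297548 = 82.569552
spread = −(1/T)·ln(B₀/D) − r = −(1/2.4495)·ln(82.569552/92.1445) − 0.0136 = 0.03119159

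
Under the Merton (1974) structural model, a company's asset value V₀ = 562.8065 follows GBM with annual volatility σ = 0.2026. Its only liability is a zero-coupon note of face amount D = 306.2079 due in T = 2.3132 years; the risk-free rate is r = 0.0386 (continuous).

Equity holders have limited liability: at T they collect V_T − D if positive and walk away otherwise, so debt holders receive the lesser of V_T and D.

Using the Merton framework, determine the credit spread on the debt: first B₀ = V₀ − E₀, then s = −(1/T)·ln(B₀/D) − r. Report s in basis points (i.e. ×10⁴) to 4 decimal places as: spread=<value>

With assets at 562.8065 and a single debt payment of 306.2079 at 2.3132 years:
d₁ = [ln(V₀/D) + (r + σ²/2)T] / (σ√T)
   = [ln(562.8065/306.2079) + (0.0386 + 0.5·0.2026²)·2.3132] / (0.2026·√2.3132)
   = [0.608672 + 0.136764] / 0.308139 = 2.419158
d₂ = d₁ − σ√T = 2.419158 − 0.308139 = 2.111019
N(d₁) = 0.992222,  N(d₂) = 0.982615,  e^(−rT) = 0.914581
E₀ = V₀·N(d₁) − D·e^(−rT)·N(d₂)
   = 562.8065·0.992222 − 306.2079·0.914581·0.982615 = 283.245797
B₀ = V₀ − E₀ = 562.8065 − 283.245797 = 279.560703
spread = −(1/T)·ln(B₀/D) − r = −(1/2.3132)·ln(279.560703/306.2079) − 0.0386 = 0.00075882
in basis points: 0.00075882 × 10⁴ = 7.5882 bp

spread=7.5882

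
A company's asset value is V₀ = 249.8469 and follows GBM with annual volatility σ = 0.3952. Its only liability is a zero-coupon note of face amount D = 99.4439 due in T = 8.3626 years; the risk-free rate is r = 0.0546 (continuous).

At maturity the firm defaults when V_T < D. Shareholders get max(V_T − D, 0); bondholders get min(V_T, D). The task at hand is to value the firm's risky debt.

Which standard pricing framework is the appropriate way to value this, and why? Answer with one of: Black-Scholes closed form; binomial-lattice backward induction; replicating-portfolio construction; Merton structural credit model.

Key observation: the question is about default risk generated by asset-value dynamics against a debt face of 99.4439 — the structural framework prices exactly that.

framework: Merton structural credit model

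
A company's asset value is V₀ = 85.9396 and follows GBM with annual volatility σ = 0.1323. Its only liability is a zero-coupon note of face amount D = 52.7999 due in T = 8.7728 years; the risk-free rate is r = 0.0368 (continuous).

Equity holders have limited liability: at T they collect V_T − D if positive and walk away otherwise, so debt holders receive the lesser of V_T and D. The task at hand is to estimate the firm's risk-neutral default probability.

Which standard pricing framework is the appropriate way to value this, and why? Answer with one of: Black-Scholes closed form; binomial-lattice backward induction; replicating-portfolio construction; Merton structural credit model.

framework: Merton structural credit model

Key observation: assets follow a GBM and default happens iff V_T < 52.7999; valuing claims on that split (equity as a call, risky debt as the residual) is the structural model's definition.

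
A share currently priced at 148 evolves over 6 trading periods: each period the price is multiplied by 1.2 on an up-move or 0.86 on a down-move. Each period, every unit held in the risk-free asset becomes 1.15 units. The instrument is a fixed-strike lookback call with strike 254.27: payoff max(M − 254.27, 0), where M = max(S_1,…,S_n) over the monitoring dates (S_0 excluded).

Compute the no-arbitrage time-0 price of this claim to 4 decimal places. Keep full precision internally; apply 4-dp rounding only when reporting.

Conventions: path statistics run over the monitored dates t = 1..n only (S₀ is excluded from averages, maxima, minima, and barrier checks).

price = 43.9315

Set p* = 0.8529 (from d < R < u); the path-dependent value is the discounted p*-expectation over all price paths.
Enumerate all 2^6 = 64 price paths (U = up ×1.2, D = down ×0.86); each path with k up-moves has probability p*^k·(1−p*)^(6−k).
DDDDDD: M=127.2800, payoff=0.0000, prob=0.000010
UDDDDD: M=177.6000, payoff=0.0000, prob=0.000059
DUDDDD: M=152.7360, payoff=0.0000, prob=0.000059
UUDDDD: M=213.1200, payoff=0.0000, prob=0.000340
DDUDDD: M=131.3530, payoff=0.0000, prob=0.000059
UDUDDD: M=183.2832, payoff=0.0000, prob=0.000340
DUUDDD: M=183.2832, payoff=0.0000, prob=0.000340
UUUDDD: M=255.7440, payoff=1.4740, prob=0.001973
DDDUDD: M=127.2800, payoff=0.0000, prob=0.000059
UDDUDD: M=177.6000, payoff=0.0000, prob=0.000340
DUDUDD: M=157.6236, payoff=0.0000, prob=0.000340
UUDUDD: M=219.9398, payoff=0.0000, prob=0.001973
DDUUDD: M=157.6236, payoff=0.0000, prob=0.000340
UDUUDD: M=219.9398, payoff=0.0000, prob=0.001973
DUUUDD: M=219.9398, payoff=0.0000, prob=0.001973
UUUUDD: M=306.8928, payoff=52.6228, prob=0.011446
DDDDUD: M=127.2800, payoff=0.0000, prob=0.000059
UDDDUD: M=177.6000, payoff=0.0000, prob=0.000340
DUDDUD: M=152.7360, payoff=0.0000, prob=0.000340
UUDDUD: M=213.1200, payoff=0.0000, prob=0.001973
DDUDUD: M=135.5563, payoff=0.0000, prob=0.000340
UDUDUD: M=189.1483, payoff=0.0000, prob=0.001973
DUUDUD: M=189.1483, payoff=0.0000, prob=0.001973
UUUDUD: M=263.9278, payoff=9.6578, prob=0.011446
DDDUUD: M=135.5563, payoff=0.0000, prob=0.000340
UDDUUD: M=189.1483, payoff=0.0000, prob=0.001973
DUDUUD: M=189.1483, payoff=0.0000, prob=0.001973
UUDUUD: M=263.9278, payoff=9.6578, prob=0.011446
DDUUUD: M=189.1483, payoff=0.0000, prob=0.001973
UDUUUD: M=263.9278, payoff=9.6578, prob=0.011446
DUUUUD: M=263.9278, payoff=9.6578, prob=0.011446
UUUUUD: M=368.2714, payoff=114.0014, prob=0.066388
DDDDDU: M=127.2800, payoff=0.0000, prob=0.000059
UDDDDU: M=177.6000, payoff=0.0000, prob=0.000340
DUDDDU: M=152.7360, payoff=0.0000, prob=0.000340
UUDDDU: M=213.1200, payoff=0.0000, prob=0.001973
DDUDDU: M=131.3530, payoff=0.0000, prob=0.000340
UDUDDU: M=183.2832, payoff=0.0000, prob=0.001973
DUUDDU: M=183.2832, payoff=0.0000, prob=0.001973
UUUDDU: M=255.7440, payoff=1.4740, prob=0.011446
DDDUDU: M=127.2800, payoff=0.0000, prob=0.000340
UDDUDU: M=177.6000, payoff=0.0000, prob=0.001973
DUDUDU: M=162.6675, payoff=0.0000, prob=0.001973
UUDUDU: M=226.9779, payoff=0.0000, prob=0.011446
DDUUDU: M=162.6675, payoff=0.0000, prob=0.001973
UDUUDU: M=226.9779, payoff=0.0000, prob=0.011446
DUUUDU: M=226.9779, payoff=0.0000, prob=0.011446
UUUUDU: M=316.7134, payoff=62.4434, prob=0.066388
DDDDUU: M=127.2800, payoff=0.0000, prob=0.000340
UDDDUU: M=177.6000, payoff=0.0000, prob=0.001973
DUDDUU: M=162.6675, payoff=0.0000, prob=0.001973
UUDDUU: M=226.9779, payoff=0.0000, prob=0.011446
DDUDUU: M=162.6675, payoff=0.0000, prob=0.001973
UDUDUU: M=226.9779, payoff=0.0000, prob=0.011446
DUUDUU: M=226.9779, payoff=0.0000, prob=0.011446
UUUDUU: M=316.7134, payoff=62.4434, prob=0.066388
DDDUUU: M=162.6675, payoff=0.0000, prob=0.001973
UDDUUU: M=226.9779, payoff=0.0000, prob=0.011446
DUDUUU: M=226.9779, payoff=0.0000, prob=0.011446
UUDUUU: M=316.7134, payoff=62.4434, prob=0.066388
DDUUUU: M=226.9779, payoff=0.0000, prob=0.011446
UDUUUU: M=316.7134, payoff=62.4434, prob=0.066388
DUUUUU: M=316.7134, payoff=62.4434, prob=0.066388
UUUUUU: M=441.9256, payoff=187.6556, prob=0.385048
Price = Σ prob·payoff / R^6 = 101.616220 / 2.313061 = 43.9315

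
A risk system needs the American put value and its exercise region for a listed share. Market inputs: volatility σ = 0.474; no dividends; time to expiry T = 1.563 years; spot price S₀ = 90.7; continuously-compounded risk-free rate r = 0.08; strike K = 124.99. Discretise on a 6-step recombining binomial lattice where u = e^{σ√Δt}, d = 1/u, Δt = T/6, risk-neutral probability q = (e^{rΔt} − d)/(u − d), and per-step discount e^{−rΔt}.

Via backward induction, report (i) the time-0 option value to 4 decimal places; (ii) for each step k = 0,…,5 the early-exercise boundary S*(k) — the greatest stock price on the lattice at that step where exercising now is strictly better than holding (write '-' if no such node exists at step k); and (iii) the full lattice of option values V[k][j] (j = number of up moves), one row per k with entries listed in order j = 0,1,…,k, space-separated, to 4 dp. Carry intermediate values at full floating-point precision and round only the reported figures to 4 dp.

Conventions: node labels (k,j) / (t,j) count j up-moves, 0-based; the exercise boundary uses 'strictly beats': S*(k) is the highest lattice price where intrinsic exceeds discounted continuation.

price = 39.2393
boundary = - 71.2099 55.9079 71.2099 55.9079 71.2099
tree:
39.2393
53.7801 25.3807
69.0821 37.6930 13.3039
81.0959 53.7801 22.1111 4.4535
90.5281 69.0821 35.4484 8.7941 0.0000
97.9335 81.0959 53.7801 17.3652 0.0000 0.0000
103.7475 90.5281 69.0821 34.2900 0.0000 0.0000 0.0000

params: Δt=0.26050 u=1.27370 d=0.78511 q=0.48291 e^(-rΔt)=0.97938
t_6 payoffs: 103.7475 90.5281 69.0821 34.2900 0.0000 0.0000 0.0000
t_5: node(5,0) S=27.0565 payoff=97.9335 vs cont=95.3556 → 97.9335 [stop]  node(5,1) S=43.8941 payoff=81.0959 vs cont=78.5181 → 81.0959 [stop]  node(5,2) S=71.2099 payoff=53.7801 vs cont=51.2023 → 53.7801 [stop]  node(5,3) S=115.5246 payoff=9.4654 vs cont=17.3652 → 17.3652 [wait]  node(5,4) S=187.4168 payoff=0.0000 vs cont=0.0000 → 0.0000 [wait]  node(5,5) S=304.0483 payoff=0.0000 vs cont=0.0000 → 0.0000 [wait]  ⇒ S*(5)=71.2099
t_4: node(4,0) S=34.4619 payoff=90.5281 vs cont=87.9503 → 90.5281 [stop]  node(4,1) S=55.9079 payoff=69.0821 vs cont=66.5043 → 69.0821 [stop]  node(4,2) S=90.7000 payoff=34.2900 vs cont=35.4484 → 35.4484 [wait]  node(4,3) S=147.1436 payoff=0.0000 vs cont=8.7941 → 8.7941 [wait]  node(4,4) S=238.7127 payoff=0.0000 vs cont=0.0000 → 0.0000 [wait]  ⇒ S*(4)=55.9079
t_3: node(3,0) S=43.8941 payoff=81.0959 vs cont=78.5181 → 81.0959 [stop]  node(3,1) S=71.2099 payoff=53.7801 vs cont=51.7501 → 53.7801 [stop]  node(3,2) S=115.5246 payoff=9.4654 vs cont=22.1111 → 22.1111 [wait]  node(3,3) S=187.4168 payoff=0.0000 vs cont=4.4535 → 4.4535 [wait]  ⇒ S*(3)=71.2099
t_2: node(2,0) S=55.9079 payoff=69.0821 vs cont=66.5043 → 69.0821 [stop]  node(2,1) S=90.7000 payoff=34.2900 vs cont=37.6930 → 37.6930 [wait]  node(2,2) S=147.1436 payoff=0.0000 vs cont=13.3039 → 13.3039 [wait]  ⇒ S*(2)=55.9079
t_1: node(1,0) S=71.2099 payoff=53.7801 vs cont=52.8117 → 53.7801 [stop]  node(1,1) S=115.5246 payoff=9.4654 vs cont=25.3807 → 25.3807 [wait]  ⇒ S*(1)=71.2099
t_0: node(0,0) S=90.7000 payoff=34.2900 vs cont=39.2393 → 39.2393 [wait]  ⇒ S*(0)=-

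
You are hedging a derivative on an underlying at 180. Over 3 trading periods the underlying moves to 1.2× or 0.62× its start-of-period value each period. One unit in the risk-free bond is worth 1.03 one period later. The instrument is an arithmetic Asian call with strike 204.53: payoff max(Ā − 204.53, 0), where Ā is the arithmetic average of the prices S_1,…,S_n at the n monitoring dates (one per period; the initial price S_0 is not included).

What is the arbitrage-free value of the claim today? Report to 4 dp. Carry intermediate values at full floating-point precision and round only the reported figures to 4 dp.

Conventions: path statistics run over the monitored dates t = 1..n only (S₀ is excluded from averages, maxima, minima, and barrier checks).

price = 19.6007

Risk-neutral up-probability p* = (R−d)/(u−d) = (1.03−0.62)/(1.2−0.62) = 0.7069; the claim prices as the p*-weighted sum of path payoffs discounted by R^3.
Enumerate all 2^3 = 8 price paths (U = up ×1.2, D = down ×0.62); each path with k up-moves has probability p*^k·(1−p*)^(3−k).
DDD: Ā=74.5637, payoff=0.0000, prob=0.025180
UDD: Ā=144.3168, payoff=0.0000, prob=0.060729
DUD: Ā=109.5168, payoff=0.0000, prob=0.060729
UUD: Ā=211.9680, payoff=7.4380, prob=0.146465
DDU: Ā=87.9408, payoff=0.0000, prob=0.060729
UDU: Ā=170.2080, payoff=0.0000, prob=0.146465
DUU: Ā=135.4080, payoff=0.0000, prob=0.146465
UUU: Ā=262.0800, payoff=57.5500, prob=0.353238
Price = Σ prob·payoff / R^3 = 21.418259 / 1.092727 = 19.6007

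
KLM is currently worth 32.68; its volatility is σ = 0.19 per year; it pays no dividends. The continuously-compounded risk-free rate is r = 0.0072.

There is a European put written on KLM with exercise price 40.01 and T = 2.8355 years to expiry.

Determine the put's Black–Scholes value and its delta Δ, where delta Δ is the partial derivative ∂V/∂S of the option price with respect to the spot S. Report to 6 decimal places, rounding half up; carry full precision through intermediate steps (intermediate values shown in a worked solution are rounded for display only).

price = 8.539460
Δ = -0.658632

σ√T = 0.19·√2.8355 = 0.319940
d₁ = (ln(S/K) + (r+σ²/2)T) / (σ√T) = (ln(32.68/40.01) + (0.0072+0.19²/2)·2.8355) / 0.319940 = (-0.202366 + 0.071596) / 0.319940 = -0.408732
d₂ = d₁ − σ√T = -0.408732 − 0.319940 = -0.728672
e^{−rT} = 0.979791
N(−d₁) = 0.658632,  N(−d₂) = 0.766899
Put price V = K·e^{−rT}·N(−d₂) − S·N(−d₁) = 30.063552 − 21.524092 = 8.539460
Δ = −N(−d₁) = -0.658632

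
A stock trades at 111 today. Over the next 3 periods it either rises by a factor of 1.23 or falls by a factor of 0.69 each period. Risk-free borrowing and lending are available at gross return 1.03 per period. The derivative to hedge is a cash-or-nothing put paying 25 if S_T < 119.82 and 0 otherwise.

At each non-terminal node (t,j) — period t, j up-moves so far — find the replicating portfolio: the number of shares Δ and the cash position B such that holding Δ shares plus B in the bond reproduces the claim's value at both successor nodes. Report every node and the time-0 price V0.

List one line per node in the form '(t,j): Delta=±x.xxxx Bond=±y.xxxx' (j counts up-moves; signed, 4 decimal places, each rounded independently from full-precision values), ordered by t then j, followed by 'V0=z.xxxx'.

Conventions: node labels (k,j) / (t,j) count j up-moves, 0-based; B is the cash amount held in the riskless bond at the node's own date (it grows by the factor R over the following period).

The replicating-portfolio and risk-neutral prices coincide; use p* = (1.03−0.69)/(1.23−0.69) = 0.6296 for the latter.
Payoffs at expiry: V(3,0)=25.0000, V(3,1)=25.0000, V(3,2)=25.0000, V(3,3)=0.0000
Node (2,0) S=52.8471: V=(p*·25.0000+(1−p*)·25.0000)/1.03=24.2718; Δ=(25.0000−25.0000)/(65.0019−36.4645)=0.0000; B=V−Δ·S=24.2718
Node (2,1) S=94.2057: V=(p*·25.0000+(1−p*)·25.0000)/1.03=24.2718; Δ=(25.0000−25.0000)/(115.8730−65.0019)=0.0000; B=V−Δ·S=24.2718
Node (2,2) S=167.9319: V=(p*·0.0000+(1−p*)·25.0000)/1.03=8.9896; Δ=(0.0000−25.0000)/(206.5562−115.8730)=-0.2757; B=V−Δ·S=55.2859
Node (1,0) S=76.5900: V=(p*·24.2718+(1−p*)·24.2718)/1.03=23.5649; Δ=(24.2718−24.2718)/(94.2057−52.8471)=0.0000; B=V−Δ·S=23.5649
Node (1,1) S=136.5300: V=(p*·8.9896+(1−p*)·24.2718)/1.03=14.2230; Δ=(8.9896−24.2718)/(167.9319−94.2057)=-0.2073; B=V−Δ·S=42.5235
Node (0,0) S=111.0000: V=(p*·14.2230+(1−p*)·23.5649)/1.03=17.1679; Δ=(14.2230−23.5649)/(136.5300−76.5900)=-0.1559; B=V−Δ·S=34.4678
As a check, the time-0 holding Δ(0,0)·S0 + B(0,0) comes to 17.1679 — exactly V0.

(0,0): Delta=-0.1559 Bond=34.4678
(1,0): Delta=0.0000 Bond=23.5649
(1,1): Delta=-0.2073 Bond=42.5235
(2,0): Delta=0.0000 Bond=24.2718
(2,1): Delta=0.0000 Bond=24.2718
(2,2): Delta=-0.2757 Bond=55.2859
V0=17.1679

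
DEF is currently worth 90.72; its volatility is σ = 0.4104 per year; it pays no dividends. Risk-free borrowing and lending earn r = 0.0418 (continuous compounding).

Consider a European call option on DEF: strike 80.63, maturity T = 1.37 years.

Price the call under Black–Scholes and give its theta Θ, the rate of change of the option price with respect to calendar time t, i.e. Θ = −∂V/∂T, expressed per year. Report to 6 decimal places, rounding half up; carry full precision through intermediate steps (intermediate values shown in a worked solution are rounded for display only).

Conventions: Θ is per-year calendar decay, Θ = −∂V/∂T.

price = 24.143191
Θ = -7.033346

σ√T = 0.4104·√1.37 = 0.480361
d₁ = (ln(S/K) + (r+σ²/2)T) / (σ√T) = (ln(90.72/80.63) + (0.0418+0.4104²/2)·1.37) / 0.480361 = (0.117907 + 0.172639) / 0.480361 = 0.604850
d₂ = d₁ − σ√T = 0.604850 − 0.480361 = 0.124489
e^{−rT} = 0.944343
N(d₁) = 0.727361,  N(d₂) = 0.549536
Call price V = S·N(d₁) − K·e^{−rT}·N(d₂) = 65.986163 − 41.842973 = 24.143191
φ(d₁) = (1/√(2π))·e^{−d₁²/2} = 0.332252
Θ = −S·φ(d₁)·σ/(2√T) − r·K·e^{−rT}·N(d₂) = −5.284309 − 1.749036 = -7.033346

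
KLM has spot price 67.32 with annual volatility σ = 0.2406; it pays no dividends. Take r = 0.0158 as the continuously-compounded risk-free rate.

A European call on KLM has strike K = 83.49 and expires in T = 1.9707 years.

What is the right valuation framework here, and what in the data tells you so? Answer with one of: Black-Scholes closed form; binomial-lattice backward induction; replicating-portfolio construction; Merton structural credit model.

Key observation: the strike-83.49 call on KLM is European-exercise on a continuously-modelled lognormal underlying, so its value is a single closed-form evaluation.

framework: Black-Scholes closed form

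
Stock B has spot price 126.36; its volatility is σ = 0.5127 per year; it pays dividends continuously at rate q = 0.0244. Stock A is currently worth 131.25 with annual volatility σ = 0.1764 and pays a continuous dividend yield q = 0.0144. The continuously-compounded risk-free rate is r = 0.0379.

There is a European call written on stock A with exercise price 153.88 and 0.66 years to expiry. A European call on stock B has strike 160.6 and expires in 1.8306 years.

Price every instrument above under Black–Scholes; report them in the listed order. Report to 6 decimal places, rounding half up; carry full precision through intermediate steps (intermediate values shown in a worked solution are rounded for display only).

[stock A call K=153.88]
σ√T = 0.1764·√0.66 = 0.143308
d₁ = (ln(S/K) + (r−q+σ²/2)T) / (σ√T) = (ln(131.25/153.88) + (0.0379−0.0144+0.1764²/2)·0.66) / 0.143308 = (-0.159069 + 0.025779) / 0.143308 = -0.930098
d₂ = d₁ − σ√T = -0.930098 − 0.143308 = -1.073406
e^{−rT} = 0.975296
e^{−qT} = 0.990541
N(d₁) = 0.176160,  N(d₂) = 0.141544
price = S·e^{−qT}·N(d₁) − K·e^{−rT}·N(d₂) = 22.902307 − 21.242783 = 1.659524
[stock B call K=160.6]
σ√T = 0.5127·√1.8306 = 0.693681
d₁ = (ln(S/K) + (r−q+σ²/2)T) / (σ√T) = (ln(126.36/160.6) + (0.0379−0.0244+0.5127²/2)·1.8306) / 0.693681 = (-0.239782 + 0.265310) / 0.693681 = 0.036801
d₂ = d₁ − σ√T = 0.036801 − 0.693681 = -0.656880
e^{−rT} = 0.932972
e^{−qT} = 0.956316
N(d₁) = 0.514678,  N(d₂) = 0.255629
price = S·e^{−qT}·N(d₁) − K·e^{−rT}·N(d₂) = 62.193773 − 38.302252 = 23.891521

price(stock A call K=153.88) = 1.659524
price(stock B call K=160.6) = 23.891521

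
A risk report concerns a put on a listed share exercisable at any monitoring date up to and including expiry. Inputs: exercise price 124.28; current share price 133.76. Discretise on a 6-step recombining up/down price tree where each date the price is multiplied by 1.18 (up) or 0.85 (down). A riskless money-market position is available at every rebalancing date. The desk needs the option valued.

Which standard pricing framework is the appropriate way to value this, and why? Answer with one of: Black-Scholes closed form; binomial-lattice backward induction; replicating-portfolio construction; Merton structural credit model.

framework: binomial-lattice backward induction

Key observation: the put (strike 124.28 on spot 133.76) is American-style on a 6-step discrete price model, so the early-exercise decision at every node requires stepwise backward valuation — a closed form cannot price the exercise right.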